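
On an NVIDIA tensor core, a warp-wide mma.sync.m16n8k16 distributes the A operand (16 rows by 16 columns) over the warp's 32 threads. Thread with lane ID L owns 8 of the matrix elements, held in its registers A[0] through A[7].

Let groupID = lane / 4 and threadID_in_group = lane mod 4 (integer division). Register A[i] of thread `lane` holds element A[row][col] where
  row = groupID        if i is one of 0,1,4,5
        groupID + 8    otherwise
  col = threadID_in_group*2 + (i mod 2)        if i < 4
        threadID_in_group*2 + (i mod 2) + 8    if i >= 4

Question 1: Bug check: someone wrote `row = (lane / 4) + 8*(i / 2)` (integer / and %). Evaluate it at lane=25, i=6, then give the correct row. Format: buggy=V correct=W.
buggy=30 correct=14

`(lane / 4) + 8*(i / 2)`[25,6]->30
25: g=6,t=1
[6] (6+8,1*2+0+8) = (14,10)
row: 30 vs 14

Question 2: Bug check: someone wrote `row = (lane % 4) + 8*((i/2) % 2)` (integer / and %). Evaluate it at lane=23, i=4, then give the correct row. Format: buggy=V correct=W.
buggy=3 correct=5

`(lane % 4) + 8*((i/2) % 2)`[23,4]->3
L=23->gid=23>>2=5, tid=23&3=3
[4]->row 5+0=5  col 3·2+0+8=14
row: 3 vs 5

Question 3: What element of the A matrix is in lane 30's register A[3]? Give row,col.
15,5

lane 30: G=7 (30/4), T=2 (30%4)
i=3: r=7+8=15, c=2*2+1+0=5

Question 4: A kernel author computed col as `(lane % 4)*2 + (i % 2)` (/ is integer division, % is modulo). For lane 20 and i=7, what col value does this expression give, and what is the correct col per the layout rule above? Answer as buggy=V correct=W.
buggy=1 correct=9

`(lane % 4)*2 + (i % 2)`[20,7]->1
lane 20->20/4=5, 20 mod 4=0
i=7  r:5+8->13  c:2·0+1+8->9
col: 1 vs 9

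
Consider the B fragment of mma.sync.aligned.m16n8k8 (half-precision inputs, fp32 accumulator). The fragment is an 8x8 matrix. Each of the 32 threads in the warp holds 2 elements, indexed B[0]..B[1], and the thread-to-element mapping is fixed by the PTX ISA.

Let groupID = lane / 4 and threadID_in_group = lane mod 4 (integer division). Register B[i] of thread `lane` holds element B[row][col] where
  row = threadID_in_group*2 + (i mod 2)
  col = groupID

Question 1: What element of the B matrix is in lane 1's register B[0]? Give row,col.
lane 1: gr=0 (1/4), th=1 (1%4)
i=0: r=1*2+0=2, c=gr=0

2,0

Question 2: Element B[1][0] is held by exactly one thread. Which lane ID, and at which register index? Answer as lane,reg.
0,1

c=0⇒gr=0  r=1⇒th=0,odd=1
L=0*4+0=0  i=1=1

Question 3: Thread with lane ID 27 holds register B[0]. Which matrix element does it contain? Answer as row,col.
27: gid=6,tid=3
[0] (3*2+0,6) = (6,6)

6,6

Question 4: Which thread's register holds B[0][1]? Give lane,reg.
4,0

c=1→G=1  r=0→T=0,p=0
L=1*4+0=4  i=0=0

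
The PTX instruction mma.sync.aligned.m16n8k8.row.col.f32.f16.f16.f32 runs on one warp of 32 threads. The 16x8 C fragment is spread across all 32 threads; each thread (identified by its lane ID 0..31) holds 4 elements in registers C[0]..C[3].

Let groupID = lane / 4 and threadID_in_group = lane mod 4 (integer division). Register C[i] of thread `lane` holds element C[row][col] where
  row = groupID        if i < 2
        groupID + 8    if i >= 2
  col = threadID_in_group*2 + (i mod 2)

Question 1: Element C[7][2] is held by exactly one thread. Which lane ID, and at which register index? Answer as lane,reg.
29,0

r: 7->gid=7,r8=0  c: 2->tid=1,i&1=0
L=7*4+1=29  i=0*2+0=0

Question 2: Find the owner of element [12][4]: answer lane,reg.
r=12⇒gr=4,Rb=1  c=4⇒th=2,odd=0
L=4*4+2=18  i=1*2+0=2

18,2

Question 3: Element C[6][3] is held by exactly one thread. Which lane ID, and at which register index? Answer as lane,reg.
r: 6->gid=6,r8=0  c: 3->tid=1,i&1=1
L=6*4+1=25  i=0*2+1=1

25,1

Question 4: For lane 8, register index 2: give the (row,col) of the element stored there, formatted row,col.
L=8→G=8>>2=2, T=8&3=0
[2]→row 2+8=10  col 0·2+0=0

10,0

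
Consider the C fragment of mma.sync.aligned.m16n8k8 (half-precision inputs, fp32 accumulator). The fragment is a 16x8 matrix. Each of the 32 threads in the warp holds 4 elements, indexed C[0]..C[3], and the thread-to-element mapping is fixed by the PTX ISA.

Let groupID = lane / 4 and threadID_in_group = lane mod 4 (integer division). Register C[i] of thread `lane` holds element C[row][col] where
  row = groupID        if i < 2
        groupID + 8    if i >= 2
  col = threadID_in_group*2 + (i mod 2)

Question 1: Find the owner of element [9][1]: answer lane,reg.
r:9=>grp=1,rB=1  c:1=>tig=0,lo=1
L=1*4+0=4  i=1*2+1=3

4,3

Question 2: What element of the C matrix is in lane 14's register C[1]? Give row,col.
14: g=3,t=2
[1] (3+0,2*2+1) = (3,5)

3,5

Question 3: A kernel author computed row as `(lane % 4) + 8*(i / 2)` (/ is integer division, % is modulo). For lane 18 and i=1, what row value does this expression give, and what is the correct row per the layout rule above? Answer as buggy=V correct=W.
buggy=2 correct=4

`(lane % 4) + 8*(i / 2)`[18,1]⇒2
18: gr=4,th=2
[1] (4+0,2*2+1) = (4,5)
row: 2 vs 4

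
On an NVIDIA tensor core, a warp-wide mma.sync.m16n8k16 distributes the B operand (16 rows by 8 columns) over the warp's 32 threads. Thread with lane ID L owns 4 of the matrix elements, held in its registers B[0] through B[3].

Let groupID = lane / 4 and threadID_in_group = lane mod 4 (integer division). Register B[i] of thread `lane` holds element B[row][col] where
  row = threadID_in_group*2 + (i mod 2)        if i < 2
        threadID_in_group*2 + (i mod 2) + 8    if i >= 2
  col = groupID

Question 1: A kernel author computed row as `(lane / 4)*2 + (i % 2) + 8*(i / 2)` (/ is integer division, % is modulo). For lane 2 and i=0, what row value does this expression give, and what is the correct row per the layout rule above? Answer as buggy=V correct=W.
`(lane / 4)*2 + (i % 2) + 8*(i / 2)`[2,0]=>0
lane 2=>2/4=0, 2 mod 4=2
i=0  r:2·2+0+0=>4  c:0
row: 0 vs 4

buggy=0 correct=4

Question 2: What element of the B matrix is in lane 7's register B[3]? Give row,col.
15,1

L=7⇒gr=7>>2=1, th=7&3=3
[3]⇒row 3·2+1+8=15  col gr=1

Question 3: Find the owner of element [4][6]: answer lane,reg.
26,0

c=6⇒gr=6  r=4⇒Rb=0,th=2,odd=0
L=6*4+2=26  i=0*2+0=0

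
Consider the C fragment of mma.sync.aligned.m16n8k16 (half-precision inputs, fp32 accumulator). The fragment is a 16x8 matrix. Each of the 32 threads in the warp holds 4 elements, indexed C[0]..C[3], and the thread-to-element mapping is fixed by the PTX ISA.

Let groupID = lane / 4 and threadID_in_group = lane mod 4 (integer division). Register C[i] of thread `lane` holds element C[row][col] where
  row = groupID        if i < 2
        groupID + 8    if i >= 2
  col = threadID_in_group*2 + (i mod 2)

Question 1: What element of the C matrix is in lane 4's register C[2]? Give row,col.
9,0

lane 4→4/4=1, 4 mod 4=0
i=2  r:1+8→9  c:2·0+0→0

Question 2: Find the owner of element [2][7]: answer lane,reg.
r:2=>grp=2,rB=0  c:7=>tig=3,lo=1
L=2*4+3=11  i=0*2+1=1

11,1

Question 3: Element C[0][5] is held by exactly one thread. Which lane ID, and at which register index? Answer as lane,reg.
2,1

r=0->g=0,rb=0  c=5->t=2,b0=1
L=0*4+2=2  i=0*2+1=1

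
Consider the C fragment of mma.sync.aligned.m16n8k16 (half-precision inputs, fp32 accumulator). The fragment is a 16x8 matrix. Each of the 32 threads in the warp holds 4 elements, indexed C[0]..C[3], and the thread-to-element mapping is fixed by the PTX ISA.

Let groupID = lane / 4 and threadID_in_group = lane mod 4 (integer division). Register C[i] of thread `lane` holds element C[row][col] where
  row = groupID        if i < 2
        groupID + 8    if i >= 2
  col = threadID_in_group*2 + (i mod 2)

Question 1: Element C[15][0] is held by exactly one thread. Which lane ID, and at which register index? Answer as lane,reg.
28,2

r=15->g=7,rb=1  c=0->t=0,b0=0
L=7*4+0=28  i=1*2+0=2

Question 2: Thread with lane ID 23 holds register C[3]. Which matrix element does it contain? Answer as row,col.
lane 23->23/4=5, 23 mod 4=3
i=3  r:5+8->13  c:2·3+1->7

13,7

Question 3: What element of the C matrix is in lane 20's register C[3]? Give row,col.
13,1

20: gid=5,tid=0
[3] (5+8,0*2+1) = (13,1)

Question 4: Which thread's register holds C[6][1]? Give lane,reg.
r: 6->gid=6,r8=0  c: 1->tid=0,i&1=1
L=6*4+0=24  i=0*2+1=1

24,1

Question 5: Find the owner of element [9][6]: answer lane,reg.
7,2

r=9⇒gr=1,Rb=1  c=6⇒th=3,odd=0
L=1*4+3=7  i=1*2+0=2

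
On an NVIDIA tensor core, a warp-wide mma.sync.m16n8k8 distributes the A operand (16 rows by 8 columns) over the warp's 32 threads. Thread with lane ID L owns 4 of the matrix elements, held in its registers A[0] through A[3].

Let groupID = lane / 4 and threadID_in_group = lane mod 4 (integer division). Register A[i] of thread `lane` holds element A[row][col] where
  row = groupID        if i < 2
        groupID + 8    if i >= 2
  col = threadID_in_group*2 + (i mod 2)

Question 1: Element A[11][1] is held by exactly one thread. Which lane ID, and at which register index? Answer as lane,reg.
12,3

r:11=>grp=3,rB=1  c:1=>tig=0,lo=1
L=3*4+0=12  i=1*2+1=3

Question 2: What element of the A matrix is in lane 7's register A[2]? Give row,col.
lane 7->7/4=1, 7 mod 4=3
i=2  r:1+8->9  c:2·3+0->6

9,6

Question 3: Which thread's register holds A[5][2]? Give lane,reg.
21,0

r:5=>grp=5,rB=0  c:2=>tig=1,lo=0
L=5*4+1=21  i=0*2+0=0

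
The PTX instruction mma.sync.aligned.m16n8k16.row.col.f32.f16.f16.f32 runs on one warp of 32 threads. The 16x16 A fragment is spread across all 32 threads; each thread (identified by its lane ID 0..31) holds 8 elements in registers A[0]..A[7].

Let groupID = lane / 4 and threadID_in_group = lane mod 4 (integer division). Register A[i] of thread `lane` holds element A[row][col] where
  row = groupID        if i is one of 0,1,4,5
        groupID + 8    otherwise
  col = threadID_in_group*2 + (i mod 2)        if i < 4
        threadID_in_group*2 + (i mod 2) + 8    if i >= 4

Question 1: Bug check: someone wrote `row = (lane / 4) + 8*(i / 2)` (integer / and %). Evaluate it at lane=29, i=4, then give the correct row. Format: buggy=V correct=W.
`(lane / 4) + 8*(i / 2)`[29,4]→23
lane 29: G=7 (29/4), T=1 (29%4)
i=4: r=7+0=7, c=1*2+0+8=10
row: 23 vs 7

buggy=23 correct=7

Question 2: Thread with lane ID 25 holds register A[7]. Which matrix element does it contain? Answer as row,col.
L=25→G=25>>2=6, T=25&3=1
[7]→row 6+8=14  col 1·2+1+8=11

14,11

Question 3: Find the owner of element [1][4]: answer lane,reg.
r: 1->gid=1,r8=0  c: 4->c8=0,tid=2,i&1=0
L=1*4+2=6  i=0*4+0*2+0=0

6,0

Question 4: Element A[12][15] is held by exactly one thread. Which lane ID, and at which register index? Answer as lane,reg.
19,7

r=12⇒gr=4,Rb=1  c=15⇒Cb=1,th=3,odd=1
L=4*4+3=19  i=1*4+1*2+1=7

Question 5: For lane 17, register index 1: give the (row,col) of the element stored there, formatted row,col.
17: gr=4,th=1
[1] (4+0,1*2+1+0) = (4,3)

4,3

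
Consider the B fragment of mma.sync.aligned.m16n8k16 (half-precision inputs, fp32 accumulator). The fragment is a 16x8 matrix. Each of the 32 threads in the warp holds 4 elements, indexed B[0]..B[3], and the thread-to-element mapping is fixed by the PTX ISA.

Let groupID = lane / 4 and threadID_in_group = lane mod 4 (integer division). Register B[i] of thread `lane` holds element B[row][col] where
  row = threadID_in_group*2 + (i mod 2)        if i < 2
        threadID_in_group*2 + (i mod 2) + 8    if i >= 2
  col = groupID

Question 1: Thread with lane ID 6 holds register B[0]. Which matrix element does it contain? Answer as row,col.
lane 6: g=1 (6/4), t=2 (6%4)
i=0: r=2*2+0+0=4, c=g=1

4,1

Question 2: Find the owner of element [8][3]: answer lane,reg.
12,2

c:3=>grp=3  r:8=>rB=1,tig=0,lo=0
L=3*4+0=12  i=1*2+0=2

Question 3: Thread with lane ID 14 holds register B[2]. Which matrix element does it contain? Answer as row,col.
14: G=3,T=2
[2] (2*2+0+8,3) = (12,3)

12,3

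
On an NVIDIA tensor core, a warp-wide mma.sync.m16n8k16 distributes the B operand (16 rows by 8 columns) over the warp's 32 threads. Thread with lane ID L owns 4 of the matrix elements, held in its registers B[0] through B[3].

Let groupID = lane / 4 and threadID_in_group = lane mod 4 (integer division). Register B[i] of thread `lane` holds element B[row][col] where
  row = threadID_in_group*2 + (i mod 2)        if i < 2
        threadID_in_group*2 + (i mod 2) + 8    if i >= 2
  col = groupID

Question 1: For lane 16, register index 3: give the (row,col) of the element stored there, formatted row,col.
9,4

16: gid=4,tid=0
[3] (0*2+1+8,4) = (9,4)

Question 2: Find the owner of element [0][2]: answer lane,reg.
8,0

c:2=>grp=2  r:0=>rB=0,tig=0,lo=0
L=2*4+0=8  i=0*2+0=0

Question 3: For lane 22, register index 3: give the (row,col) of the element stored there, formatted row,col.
22: gid=5,tid=2
[3] (2*2+1+8,5) = (13,5)

13,5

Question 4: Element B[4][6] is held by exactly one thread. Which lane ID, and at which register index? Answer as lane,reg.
c=6⇒gr=6  r=4⇒Rb=0,th=2,odd=0
L=6*4+2=26  i=0*2+0=0

26,0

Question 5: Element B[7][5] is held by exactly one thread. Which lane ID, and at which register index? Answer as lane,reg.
23,1

c=5⇒gr=5  r=7⇒Rb=0,th=3,odd=1
L=5*4+3=23  i=0*2+1=1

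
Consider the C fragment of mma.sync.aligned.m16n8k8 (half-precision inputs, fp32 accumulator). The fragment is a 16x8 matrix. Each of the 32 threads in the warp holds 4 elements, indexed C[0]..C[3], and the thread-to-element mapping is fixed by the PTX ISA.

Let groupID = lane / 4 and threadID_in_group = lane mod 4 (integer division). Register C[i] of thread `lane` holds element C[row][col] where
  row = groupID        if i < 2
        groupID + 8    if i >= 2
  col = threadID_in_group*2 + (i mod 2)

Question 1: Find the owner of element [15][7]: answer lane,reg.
31,3

r=15⇒gr=7,Rb=1  c=7⇒th=3,odd=1
L=7*4+3=31  i=1*2+1=3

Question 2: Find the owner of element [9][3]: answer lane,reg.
5,3

r=9->g=1,rb=1  c=3->t=1,b0=1
L=1*4+1=5  i=1*2+1=3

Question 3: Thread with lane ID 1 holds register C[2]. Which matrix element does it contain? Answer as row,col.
L=1->g=1>>2=0, t=1&3=1
[2]->row 0+8=8  col 1·2+0=2

8,2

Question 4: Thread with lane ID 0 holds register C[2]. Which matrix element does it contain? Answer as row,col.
8,0

lane 0⇒0/4=0, 0 mod 4=0
i=2  r:0+8⇒8  c:2·0+0⇒0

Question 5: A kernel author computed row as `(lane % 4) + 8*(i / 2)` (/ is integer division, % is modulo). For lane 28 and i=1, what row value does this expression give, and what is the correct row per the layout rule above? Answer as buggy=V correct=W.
buggy=0 correct=7

`(lane % 4) + 8*(i / 2)`[28,1]->0
28: gid=7,tid=0
[1] (7+0,0*2+1) = (7,1)
row: 0 vs 7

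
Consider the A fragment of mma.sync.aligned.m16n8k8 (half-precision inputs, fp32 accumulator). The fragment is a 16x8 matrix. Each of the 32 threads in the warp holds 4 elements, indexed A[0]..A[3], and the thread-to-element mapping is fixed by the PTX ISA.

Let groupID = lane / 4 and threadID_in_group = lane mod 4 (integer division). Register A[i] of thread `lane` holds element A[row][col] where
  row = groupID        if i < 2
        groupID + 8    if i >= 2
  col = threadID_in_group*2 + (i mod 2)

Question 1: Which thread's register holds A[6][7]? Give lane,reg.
27,1

r=6→G=6,rhi=0  c=7→T=3,p=1
L=6*4+3=27  i=0*2+1=1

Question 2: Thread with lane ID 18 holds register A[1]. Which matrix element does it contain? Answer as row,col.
lane 18: G=4 (18/4), T=2 (18%4)
i=1: r=4+0=4, c=2*2+1=5

4,5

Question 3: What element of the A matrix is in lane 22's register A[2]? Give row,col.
13,4

L=22=>grp=22>>2=5, tig=22&3=2
[2]=>row 5+8=13  col 2·2+0=4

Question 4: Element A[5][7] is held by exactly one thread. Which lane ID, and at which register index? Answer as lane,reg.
r=5⇒gr=5,Rb=0  c=7⇒th=3,odd=1
L=5*4+3=23  i=0*2+1=1

23,1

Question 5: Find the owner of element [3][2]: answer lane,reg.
13,0

r=3->g=3,rb=0  c=2->t=1,b0=0
L=3*4+1=13  i=0*2+0=0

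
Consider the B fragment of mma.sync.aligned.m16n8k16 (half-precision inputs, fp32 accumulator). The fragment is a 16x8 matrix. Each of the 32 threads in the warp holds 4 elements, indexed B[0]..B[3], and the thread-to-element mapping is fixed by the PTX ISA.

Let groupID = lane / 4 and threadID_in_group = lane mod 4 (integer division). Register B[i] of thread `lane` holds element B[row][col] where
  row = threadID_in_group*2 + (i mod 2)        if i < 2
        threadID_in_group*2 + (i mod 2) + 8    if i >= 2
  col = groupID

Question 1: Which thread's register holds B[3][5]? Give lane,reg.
c: 5->gid=5  r: 3->r8=0,tid=1,i&1=1
L=5*4+1=21  i=0*2+1=1

21,1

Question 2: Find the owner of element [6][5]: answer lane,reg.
23,0

c=5⇒gr=5  r=6⇒Rb=0,th=3,odd=0
L=5*4+3=23  i=0*2+0=0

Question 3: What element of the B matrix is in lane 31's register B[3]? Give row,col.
15,7

L=31->g=31>>2=7, t=31&3=3
[3]->row 3·2+1+8=15  col g=7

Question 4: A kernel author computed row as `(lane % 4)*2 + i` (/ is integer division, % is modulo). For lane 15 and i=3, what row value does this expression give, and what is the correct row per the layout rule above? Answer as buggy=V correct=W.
`(lane % 4)*2 + i`[15,3]⇒9
L=15⇒gr=15>>2=3, th=15&3=3
[3]⇒row 3·2+1+8=15  col gr=3
row: 9 vs 15

buggy=9 correct=15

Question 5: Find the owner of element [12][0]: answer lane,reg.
c=0⇒gr=0  r=12⇒Rb=1,th=2,odd=0
L=0*4+2=2  i=1*2+0=2

2,2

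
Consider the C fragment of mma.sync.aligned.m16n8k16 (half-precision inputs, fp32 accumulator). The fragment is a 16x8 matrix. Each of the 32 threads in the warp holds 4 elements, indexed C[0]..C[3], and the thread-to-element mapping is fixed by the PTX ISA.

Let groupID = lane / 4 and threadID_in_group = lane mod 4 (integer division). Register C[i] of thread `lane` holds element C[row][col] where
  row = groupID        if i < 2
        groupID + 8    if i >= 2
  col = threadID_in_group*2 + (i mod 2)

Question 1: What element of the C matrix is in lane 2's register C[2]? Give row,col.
lane 2->2/4=0, 2 mod 4=2
i=2  r:0+8->8  c:2·2+0->4

8,4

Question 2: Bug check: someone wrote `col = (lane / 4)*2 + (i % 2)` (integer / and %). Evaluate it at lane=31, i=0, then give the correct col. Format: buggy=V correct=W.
buggy=14 correct=6

`(lane / 4)*2 + (i % 2)`[31,0]→14
L=31→G=31>>2=7, T=31&3=3
[0]→row 7+0=7  col 3·2+0=6
col: 14 vs 6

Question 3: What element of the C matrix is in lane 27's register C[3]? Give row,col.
14,7

lane 27→27/4=6, 27 mod 4=3
i=3  r:6+8→14  c:2·3+1→7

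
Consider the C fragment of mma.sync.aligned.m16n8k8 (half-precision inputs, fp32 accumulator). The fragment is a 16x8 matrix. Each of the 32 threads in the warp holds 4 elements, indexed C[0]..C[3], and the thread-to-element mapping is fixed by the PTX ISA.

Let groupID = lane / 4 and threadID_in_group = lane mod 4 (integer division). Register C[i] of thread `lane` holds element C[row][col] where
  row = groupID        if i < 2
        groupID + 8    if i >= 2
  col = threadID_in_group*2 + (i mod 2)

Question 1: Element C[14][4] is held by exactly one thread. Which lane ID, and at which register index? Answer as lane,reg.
26,2

r: 14->gid=6,r8=1  c: 4->tid=2,i&1=0
L=6*4+2=26  i=1*2+0=2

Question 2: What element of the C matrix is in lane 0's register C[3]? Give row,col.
lane 0: gr=0 (0/4), th=0 (0%4)
i=3: r=0+8=8, c=0*2+1=1

8,1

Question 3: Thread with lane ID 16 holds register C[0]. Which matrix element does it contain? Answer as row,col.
lane 16: grp=4 (16/4), tig=0 (16%4)
i=0: r=4+0=4, c=0*2+0=0

4,0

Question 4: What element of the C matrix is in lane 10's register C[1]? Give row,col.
2,5

10: G=2,T=2
[1] (2+0,2*2+1) = (2,5)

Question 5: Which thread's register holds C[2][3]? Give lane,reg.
r: 2->gid=2,r8=0  c: 3->tid=1,i&1=1
L=2*4+1=9  i=0*2+1=1

9,1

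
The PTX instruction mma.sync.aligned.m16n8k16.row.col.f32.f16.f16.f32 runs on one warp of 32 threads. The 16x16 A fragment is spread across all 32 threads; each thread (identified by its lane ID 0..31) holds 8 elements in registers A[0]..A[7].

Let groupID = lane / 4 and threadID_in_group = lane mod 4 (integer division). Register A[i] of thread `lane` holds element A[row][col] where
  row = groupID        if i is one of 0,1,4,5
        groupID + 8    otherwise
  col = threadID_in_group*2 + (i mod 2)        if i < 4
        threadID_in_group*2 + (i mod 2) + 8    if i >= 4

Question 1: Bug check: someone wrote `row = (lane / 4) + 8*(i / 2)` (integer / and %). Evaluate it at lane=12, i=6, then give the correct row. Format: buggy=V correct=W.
`(lane / 4) + 8*(i / 2)`[12,6]->27
L=12->g=12>>2=3, t=12&3=0
[6]->row 3+8=11  col 0·2+0+8=8
row: 27 vs 11

buggy=27 correct=11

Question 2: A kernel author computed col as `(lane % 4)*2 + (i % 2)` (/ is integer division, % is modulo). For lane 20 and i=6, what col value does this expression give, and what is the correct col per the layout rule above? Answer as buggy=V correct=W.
`(lane % 4)*2 + (i % 2)`[20,6]→0
lane 20: G=5 (20/4), T=0 (20%4)
i=6: r=5+8=13, c=0*2+0+8=8
col: 0 vs 8

buggy=0 correct=8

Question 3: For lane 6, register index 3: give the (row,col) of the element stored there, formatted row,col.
9,5

lane 6: g=1 (6/4), t=2 (6%4)
i=3: r=1+8=9, c=2*2+1+0=5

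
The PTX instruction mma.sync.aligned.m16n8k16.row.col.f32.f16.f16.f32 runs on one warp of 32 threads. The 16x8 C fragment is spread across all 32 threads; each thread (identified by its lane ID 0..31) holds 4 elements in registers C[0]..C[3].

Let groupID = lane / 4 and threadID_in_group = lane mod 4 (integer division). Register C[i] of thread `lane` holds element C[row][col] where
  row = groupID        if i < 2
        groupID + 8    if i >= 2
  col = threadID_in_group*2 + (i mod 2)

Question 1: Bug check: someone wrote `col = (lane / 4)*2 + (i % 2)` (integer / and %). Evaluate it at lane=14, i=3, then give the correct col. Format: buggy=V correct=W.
buggy=7 correct=5

`(lane / 4)*2 + (i % 2)`[14,3]->7
lane 14: gid=3 (14/4), tid=2 (14%4)
i=3: r=3+8=11, c=2*2+1=5
col: 7 vs 5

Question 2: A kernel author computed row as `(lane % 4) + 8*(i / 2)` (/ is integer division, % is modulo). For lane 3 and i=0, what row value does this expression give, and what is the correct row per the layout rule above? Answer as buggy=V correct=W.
`(lane % 4) + 8*(i / 2)`[3,0]=>3
3: grp=0,tig=3
[0] (0+0,3*2+0) = (0,6)
row: 3 vs 0

buggy=3 correct=0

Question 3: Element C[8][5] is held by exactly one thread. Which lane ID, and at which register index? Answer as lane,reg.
r=8→G=0,rhi=1  c=5→T=2,p=1
L=0*4+2=2  i=1*2+1=3

2,3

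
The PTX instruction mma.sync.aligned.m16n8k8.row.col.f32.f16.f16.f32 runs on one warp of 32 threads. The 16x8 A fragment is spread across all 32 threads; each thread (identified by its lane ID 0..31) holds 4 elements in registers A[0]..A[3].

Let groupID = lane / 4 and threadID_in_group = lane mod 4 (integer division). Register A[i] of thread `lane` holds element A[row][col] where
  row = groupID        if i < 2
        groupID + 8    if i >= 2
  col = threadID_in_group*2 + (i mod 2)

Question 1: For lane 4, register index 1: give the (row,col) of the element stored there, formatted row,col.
lane 4⇒4/4=1, 4 mod 4=0
i=1  r:1+0⇒1  c:2·0+1⇒1

1,1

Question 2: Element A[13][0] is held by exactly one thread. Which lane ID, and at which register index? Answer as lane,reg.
r=13→G=5,rhi=1  c=0→T=0,p=0
L=5*4+0=20  i=1*2+0=2

20,2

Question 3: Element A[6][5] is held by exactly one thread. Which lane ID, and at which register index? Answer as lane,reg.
26,1

r=6→G=6,rhi=0  c=5→T=2,p=1
L=6*4+2=26  i=0*2+1=1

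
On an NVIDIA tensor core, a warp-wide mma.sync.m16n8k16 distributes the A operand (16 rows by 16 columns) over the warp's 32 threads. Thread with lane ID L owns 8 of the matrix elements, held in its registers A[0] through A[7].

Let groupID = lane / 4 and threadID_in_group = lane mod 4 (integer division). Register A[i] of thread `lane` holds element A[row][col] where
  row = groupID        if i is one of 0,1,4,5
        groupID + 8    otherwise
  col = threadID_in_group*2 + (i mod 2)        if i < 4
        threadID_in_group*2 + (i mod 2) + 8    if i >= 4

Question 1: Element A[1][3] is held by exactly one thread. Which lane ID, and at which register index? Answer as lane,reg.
5,1

r=1→G=1,rhi=0  c=3→chi=0,T=1,p=1
L=1*4+1=5  i=0*4+0*2+1=1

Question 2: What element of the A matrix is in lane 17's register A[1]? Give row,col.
4,3

lane 17→17/4=4, 17 mod 4=1
i=1  r:4+0→4  c:2·1+1+0→3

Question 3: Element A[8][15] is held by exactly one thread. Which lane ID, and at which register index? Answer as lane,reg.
r=8->g=0,rb=1  c=15->cb=1,t=3,b0=1
L=0*4+3=3  i=1*4+1*2+1=7

3,7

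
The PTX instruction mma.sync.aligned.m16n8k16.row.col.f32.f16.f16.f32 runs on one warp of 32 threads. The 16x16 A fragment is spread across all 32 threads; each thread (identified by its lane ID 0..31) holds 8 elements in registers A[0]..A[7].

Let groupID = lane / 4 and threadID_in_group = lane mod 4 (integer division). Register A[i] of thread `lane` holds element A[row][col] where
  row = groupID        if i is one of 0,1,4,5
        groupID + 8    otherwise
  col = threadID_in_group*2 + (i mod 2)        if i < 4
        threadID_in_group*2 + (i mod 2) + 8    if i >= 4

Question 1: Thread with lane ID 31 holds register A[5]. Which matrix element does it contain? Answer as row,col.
lane 31: G=7 (31/4), T=3 (31%4)
i=5: r=7+0=7, c=3*2+1+8=15

7,15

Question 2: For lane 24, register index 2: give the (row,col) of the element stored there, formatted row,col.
lane 24: gid=6 (24/4), tid=0 (24%4)
i=2: r=6+8=14, c=0*2+0+0=0

14,0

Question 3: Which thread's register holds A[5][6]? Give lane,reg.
r=5->g=5,rb=0  c=6->cb=0,t=3,b0=0
L=5*4+3=23  i=0*4+0*2+0=0

23,0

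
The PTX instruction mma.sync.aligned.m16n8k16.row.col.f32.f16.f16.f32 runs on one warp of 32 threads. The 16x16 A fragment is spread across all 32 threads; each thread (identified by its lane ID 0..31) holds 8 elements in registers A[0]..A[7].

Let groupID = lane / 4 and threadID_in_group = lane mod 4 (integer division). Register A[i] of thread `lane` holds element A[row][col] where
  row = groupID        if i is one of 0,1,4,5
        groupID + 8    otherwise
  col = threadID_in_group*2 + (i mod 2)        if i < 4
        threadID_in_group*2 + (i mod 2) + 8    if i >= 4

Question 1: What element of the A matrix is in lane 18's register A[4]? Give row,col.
18: grp=4,tig=2
[4] (4+0,2*2+0+8) = (4,12)

4,12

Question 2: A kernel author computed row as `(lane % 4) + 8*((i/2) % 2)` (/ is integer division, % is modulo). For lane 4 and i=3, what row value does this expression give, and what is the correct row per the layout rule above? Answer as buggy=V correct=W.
`(lane % 4) + 8*((i/2) % 2)`[4,3]->8
4: gid=1,tid=0
[3] (1+8,0*2+1+0) = (9,1)
row: 8 vs 9

buggy=8 correct=9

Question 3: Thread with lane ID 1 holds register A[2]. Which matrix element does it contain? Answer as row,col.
lane 1->1/4=0, 1 mod 4=1
i=2  r:0+8->8  c:2·1+0+0->2

8,2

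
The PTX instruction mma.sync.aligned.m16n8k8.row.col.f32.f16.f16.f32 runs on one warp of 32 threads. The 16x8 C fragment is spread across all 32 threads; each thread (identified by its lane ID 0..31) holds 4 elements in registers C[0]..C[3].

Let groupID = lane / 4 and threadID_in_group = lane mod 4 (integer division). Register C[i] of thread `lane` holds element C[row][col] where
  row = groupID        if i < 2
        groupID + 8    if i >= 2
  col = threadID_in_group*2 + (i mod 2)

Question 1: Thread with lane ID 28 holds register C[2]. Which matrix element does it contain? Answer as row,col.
15,0

lane 28→28/4=7, 28 mod 4=0
i=2  r:7+8→15  c:2·0+0→0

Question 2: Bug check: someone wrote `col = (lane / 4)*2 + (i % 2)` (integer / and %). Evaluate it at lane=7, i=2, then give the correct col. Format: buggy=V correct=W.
`(lane / 4)*2 + (i % 2)`[7,2]⇒2
7: gr=1,th=3
[2] (1+8,3*2+0) = (9,6)
col: 2 vs 6

buggy=2 correct=6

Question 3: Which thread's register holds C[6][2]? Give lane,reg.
25,0

r=6→G=6,rhi=0  c=2→T=1,p=0
L=6*4+1=25  i=0*2+0=0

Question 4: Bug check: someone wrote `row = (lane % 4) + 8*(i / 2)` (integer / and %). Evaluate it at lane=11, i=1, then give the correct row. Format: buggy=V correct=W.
`(lane % 4) + 8*(i / 2)`[11,1]->3
lane 11->11/4=2, 11 mod 4=3
i=1  r:2+0->2  c:2·3+1->7
row: 3 vs 2

buggy=3 correct=2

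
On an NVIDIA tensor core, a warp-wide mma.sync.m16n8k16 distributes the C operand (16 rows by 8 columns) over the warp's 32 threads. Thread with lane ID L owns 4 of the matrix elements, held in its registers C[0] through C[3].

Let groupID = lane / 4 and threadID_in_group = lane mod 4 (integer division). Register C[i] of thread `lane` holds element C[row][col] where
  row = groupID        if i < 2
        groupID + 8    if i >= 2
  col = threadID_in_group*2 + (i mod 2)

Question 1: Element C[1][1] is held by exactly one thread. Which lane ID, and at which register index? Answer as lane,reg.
4,1

r=1->g=1,rb=0  c=1->t=0,b0=1
L=1*4+0=4  i=0*2+1=1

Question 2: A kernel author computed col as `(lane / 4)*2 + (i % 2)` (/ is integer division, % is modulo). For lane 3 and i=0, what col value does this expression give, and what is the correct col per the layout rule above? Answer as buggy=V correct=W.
buggy=0 correct=6

`(lane / 4)*2 + (i % 2)`[3,0]=>0
lane 3: grp=0 (3/4), tig=3 (3%4)
i=0: r=0+0=0, c=3*2+0=6
col: 0 vs 6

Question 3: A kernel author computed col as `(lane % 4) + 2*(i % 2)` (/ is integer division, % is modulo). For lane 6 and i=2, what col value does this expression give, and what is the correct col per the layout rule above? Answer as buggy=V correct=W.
buggy=2 correct=4

`(lane % 4) + 2*(i % 2)`[6,2]->2
lane 6->6/4=1, 6 mod 4=2
i=2  r:1+8->9  c:2·2+0->4
col: 2 vs 4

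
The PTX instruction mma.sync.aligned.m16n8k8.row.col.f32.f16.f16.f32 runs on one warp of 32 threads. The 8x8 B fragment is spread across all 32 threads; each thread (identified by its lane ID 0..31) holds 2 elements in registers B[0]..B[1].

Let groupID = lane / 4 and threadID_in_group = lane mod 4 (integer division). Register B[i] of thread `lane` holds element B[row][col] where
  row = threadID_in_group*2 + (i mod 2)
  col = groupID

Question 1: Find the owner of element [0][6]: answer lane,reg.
24,0

c=6→G=6  r=0→T=0,p=0
L=6*4+0=24  i=0=0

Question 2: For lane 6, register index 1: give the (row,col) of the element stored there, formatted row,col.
5,1

lane 6: gid=1 (6/4), tid=2 (6%4)
i=1: r=2*2+1=5, c=gid=1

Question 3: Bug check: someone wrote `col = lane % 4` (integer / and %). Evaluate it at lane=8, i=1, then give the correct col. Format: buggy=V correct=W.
buggy=0 correct=2

`lane % 4`[8,1]→0
lane 8→8/4=2, 8 mod 4=0
i=1  r:2·0+1→1  c:2
col: 0 vs 2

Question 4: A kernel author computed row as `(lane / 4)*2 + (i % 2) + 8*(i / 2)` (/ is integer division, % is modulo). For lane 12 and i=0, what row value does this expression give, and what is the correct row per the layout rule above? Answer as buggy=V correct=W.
buggy=6 correct=0

`(lane / 4)*2 + (i % 2) + 8*(i / 2)`[12,0]⇒6
lane 12⇒12/4=3, 12 mod 4=0
i=0  r:2·0+0⇒0  c:3
row: 6 vs 0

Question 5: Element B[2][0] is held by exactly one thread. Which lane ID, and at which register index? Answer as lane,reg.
c=0⇒gr=0  r=2⇒th=1,odd=0
L=0*4+1=1  i=0=0

1,0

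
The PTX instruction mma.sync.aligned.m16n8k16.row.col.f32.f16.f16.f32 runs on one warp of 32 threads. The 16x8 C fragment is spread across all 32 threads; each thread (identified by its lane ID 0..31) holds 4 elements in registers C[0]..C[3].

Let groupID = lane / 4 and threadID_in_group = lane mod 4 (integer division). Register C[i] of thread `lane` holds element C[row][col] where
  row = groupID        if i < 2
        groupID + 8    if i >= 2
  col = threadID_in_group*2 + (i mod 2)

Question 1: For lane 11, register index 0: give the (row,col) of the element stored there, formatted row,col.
2,6

lane 11: g=2 (11/4), t=3 (11%4)
i=0: r=2+0=2, c=3*2+0=6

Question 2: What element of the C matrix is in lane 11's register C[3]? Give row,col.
10,7

lane 11: gid=2 (11/4), tid=3 (11%4)
i=3: r=2+8=10, c=3*2+1=7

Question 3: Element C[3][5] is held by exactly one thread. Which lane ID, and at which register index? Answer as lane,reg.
r:3=>grp=3,rB=0  c:5=>tig=2,lo=1
L=3*4+2=14  i=0*2+1=1

14,1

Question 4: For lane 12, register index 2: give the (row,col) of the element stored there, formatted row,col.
lane 12→12/4=3, 12 mod 4=0
i=2  r:3+8→11  c:2·0+0→0

11,0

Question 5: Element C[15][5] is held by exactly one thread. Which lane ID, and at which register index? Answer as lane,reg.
30,3

r=15⇒gr=7,Rb=1  c=5⇒th=2,odd=1
L=7*4+2=30  i=1*2+1=3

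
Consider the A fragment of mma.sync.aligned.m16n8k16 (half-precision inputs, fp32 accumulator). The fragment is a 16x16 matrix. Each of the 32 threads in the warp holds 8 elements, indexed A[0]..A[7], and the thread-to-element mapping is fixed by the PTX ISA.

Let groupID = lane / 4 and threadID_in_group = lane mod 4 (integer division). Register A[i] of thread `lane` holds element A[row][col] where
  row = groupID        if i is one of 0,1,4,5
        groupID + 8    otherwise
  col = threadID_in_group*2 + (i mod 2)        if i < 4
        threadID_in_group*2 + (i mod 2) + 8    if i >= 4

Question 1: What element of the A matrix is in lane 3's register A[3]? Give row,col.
lane 3: gr=0 (3/4), th=3 (3%4)
i=3: r=0+8=8, c=3*2+1+0=7

8,7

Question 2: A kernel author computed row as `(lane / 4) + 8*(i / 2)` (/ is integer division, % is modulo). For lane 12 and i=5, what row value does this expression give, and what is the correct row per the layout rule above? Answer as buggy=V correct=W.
buggy=19 correct=3

`(lane / 4) + 8*(i / 2)`[12,5]->19
lane 12: gid=3 (12/4), tid=0 (12%4)
i=5: r=3+0=3, c=0*2+1+8=9
row: 19 vs 3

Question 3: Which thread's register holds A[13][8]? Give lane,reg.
20,6

r=13→G=5,rhi=1  c=8→chi=1,T=0,p=0
L=5*4+0=20  i=1*4+1*2+0=6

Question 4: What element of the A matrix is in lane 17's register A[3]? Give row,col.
lane 17: grp=4 (17/4), tig=1 (17%4)
i=3: r=4+8=12, c=1*2+1+0=3

12,3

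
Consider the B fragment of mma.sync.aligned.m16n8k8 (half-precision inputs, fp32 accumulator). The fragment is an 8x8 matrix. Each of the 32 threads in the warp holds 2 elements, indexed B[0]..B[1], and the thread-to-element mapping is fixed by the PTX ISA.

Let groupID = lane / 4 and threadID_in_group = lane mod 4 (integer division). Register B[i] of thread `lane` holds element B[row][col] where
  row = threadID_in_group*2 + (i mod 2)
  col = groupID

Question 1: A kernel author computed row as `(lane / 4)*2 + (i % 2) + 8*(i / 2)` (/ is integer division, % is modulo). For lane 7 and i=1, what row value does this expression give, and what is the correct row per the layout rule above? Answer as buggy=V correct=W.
buggy=3 correct=7

`(lane / 4)*2 + (i % 2) + 8*(i / 2)`[7,1]⇒3
lane 7⇒7/4=1, 7 mod 4=3
i=1  r:2·3+1⇒7  c:1
row: 3 vs 7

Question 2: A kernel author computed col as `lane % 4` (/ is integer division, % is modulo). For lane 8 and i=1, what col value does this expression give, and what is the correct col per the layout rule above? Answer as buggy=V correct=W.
buggy=0 correct=2

`lane % 4`[8,1]->0
lane 8: g=2 (8/4), t=0 (8%4)
i=1: r=0*2+1=1, c=g=2
col: 0 vs 2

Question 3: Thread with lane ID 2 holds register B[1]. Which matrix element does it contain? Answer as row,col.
5,0

L=2→G=2>>2=0, T=2&3=2
[1]→row 2·2+1=5  col G=0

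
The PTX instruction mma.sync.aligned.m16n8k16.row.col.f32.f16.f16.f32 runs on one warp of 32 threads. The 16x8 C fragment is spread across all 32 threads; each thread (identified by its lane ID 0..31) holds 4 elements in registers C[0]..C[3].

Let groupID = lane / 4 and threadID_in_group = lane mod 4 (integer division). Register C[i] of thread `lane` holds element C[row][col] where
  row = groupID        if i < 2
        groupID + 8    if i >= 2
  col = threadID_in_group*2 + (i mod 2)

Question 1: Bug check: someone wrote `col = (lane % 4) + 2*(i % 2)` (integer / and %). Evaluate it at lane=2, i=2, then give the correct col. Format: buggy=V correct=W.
`(lane % 4) + 2*(i % 2)`[2,2]->2
2: gid=0,tid=2
[2] (0+8,2*2+0) = (8,4)
col: 2 vs 4

buggy=2 correct=4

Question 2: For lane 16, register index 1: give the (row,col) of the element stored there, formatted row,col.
4,1

lane 16=>16/4=4, 16 mod 4=0
i=1  r:4+0=>4  c:2·0+1=>1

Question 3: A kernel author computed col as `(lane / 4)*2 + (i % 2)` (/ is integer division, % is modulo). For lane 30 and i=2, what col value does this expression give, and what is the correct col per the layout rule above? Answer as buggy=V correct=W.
buggy=14 correct=4

`(lane / 4)*2 + (i % 2)`[30,2]->14
lane 30: gid=7 (30/4), tid=2 (30%4)
i=2: r=7+8=15, c=2*2+0=4
col: 14 vs 4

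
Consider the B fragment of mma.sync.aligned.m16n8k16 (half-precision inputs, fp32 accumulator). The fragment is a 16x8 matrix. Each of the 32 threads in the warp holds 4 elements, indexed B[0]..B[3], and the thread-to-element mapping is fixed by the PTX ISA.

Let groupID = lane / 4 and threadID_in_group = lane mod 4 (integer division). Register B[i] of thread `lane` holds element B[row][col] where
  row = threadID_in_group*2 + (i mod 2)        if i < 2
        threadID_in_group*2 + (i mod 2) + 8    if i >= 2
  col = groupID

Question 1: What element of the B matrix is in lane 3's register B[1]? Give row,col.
7,0

3: G=0,T=3
[1] (3*2+1+0,0) = (7,0)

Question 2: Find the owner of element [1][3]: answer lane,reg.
c:3=>grp=3  r:1=>rB=0,tig=0,lo=1
L=3*4+0=12  i=0*2+1=1

12,1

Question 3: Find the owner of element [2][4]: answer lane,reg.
17,0

c:4=>grp=4  r:2=>rB=0,tig=1,lo=0
L=4*4+1=17  i=0*2+0=0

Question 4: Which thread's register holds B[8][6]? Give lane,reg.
24,2

c=6→G=6  r=8→rhi=1,T=0,p=0
L=6*4+0=24  i=1*2+0=2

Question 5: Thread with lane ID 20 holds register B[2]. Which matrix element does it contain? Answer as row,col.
8,5

lane 20: G=5 (20/4), T=0 (20%4)
i=2: r=0*2+0+8=8, c=G=5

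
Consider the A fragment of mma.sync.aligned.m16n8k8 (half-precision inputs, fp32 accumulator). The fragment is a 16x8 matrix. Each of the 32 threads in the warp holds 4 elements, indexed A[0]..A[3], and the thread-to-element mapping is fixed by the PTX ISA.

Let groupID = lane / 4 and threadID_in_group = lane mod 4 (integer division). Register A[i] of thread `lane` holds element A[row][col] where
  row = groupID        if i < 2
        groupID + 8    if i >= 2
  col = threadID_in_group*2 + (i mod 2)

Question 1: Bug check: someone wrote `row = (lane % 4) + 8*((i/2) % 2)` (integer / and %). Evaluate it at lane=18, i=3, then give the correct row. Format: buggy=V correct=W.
`(lane % 4) + 8*((i/2) % 2)`[18,3]->10
lane 18: g=4 (18/4), t=2 (18%4)
i=3: r=4+8=12, c=2*2+1=5
row: 10 vs 12

buggy=10 correct=12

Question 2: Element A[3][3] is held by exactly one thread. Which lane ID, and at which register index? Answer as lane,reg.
r: 3->gid=3,r8=0  c: 3->tid=1,i&1=1
L=3*4+1=13  i=0*2+1=1

13,1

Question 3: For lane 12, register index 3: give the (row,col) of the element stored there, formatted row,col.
11,1

lane 12→12/4=3, 12 mod 4=0
i=3  r:3+8→11  c:2·0+1→1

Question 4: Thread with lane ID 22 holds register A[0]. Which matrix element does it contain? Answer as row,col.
5,4

L=22->gid=22>>2=5, tid=22&3=2
[0]->row 5+0=5  col 2·2+0=4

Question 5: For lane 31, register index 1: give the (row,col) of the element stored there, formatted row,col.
7,7

lane 31: grp=7 (31/4), tig=3 (31%4)
i=1: r=7+0=7, c=3*2+1=7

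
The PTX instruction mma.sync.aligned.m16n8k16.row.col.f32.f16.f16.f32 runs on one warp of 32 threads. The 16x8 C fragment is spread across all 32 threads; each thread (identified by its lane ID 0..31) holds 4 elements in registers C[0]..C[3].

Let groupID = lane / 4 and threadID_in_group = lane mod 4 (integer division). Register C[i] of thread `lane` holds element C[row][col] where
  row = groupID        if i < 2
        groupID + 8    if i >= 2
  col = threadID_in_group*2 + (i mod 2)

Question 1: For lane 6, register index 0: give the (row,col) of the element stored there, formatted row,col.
lane 6: gr=1 (6/4), th=2 (6%4)
i=0: r=1+0=1, c=2*2+0=4

1,4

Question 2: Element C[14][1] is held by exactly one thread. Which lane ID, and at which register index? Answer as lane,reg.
r=14⇒gr=6,Rb=1  c=1⇒th=0,odd=1
L=6*4+0=24  i=1*2+1=3

24,3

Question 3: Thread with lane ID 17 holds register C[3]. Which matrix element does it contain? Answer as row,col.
17: grp=4,tig=1
[3] (4+8,1*2+1) = (12,3)

12,3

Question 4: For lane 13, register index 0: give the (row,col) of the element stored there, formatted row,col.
13: gr=3,th=1
[0] (3+0,1*2+0) = (3,2)

3,2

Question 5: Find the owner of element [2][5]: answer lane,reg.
r:2=>grp=2,rB=0  c:5=>tig=2,lo=1
L=2*4+2=10  i=0*2+1=1

10,1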